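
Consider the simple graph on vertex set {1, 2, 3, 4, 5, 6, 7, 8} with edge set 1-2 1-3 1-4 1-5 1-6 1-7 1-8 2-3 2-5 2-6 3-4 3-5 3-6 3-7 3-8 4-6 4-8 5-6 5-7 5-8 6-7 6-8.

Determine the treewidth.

A width-4 tree decomposition is:
Bags: B1 = {1, 3, 5, 6, 8}  B2 = {1, 2, 3, 5, 6}  B3 = {1, 3, 4, 6, 8}  B4 = {1, 3, 5, 6, 7}
Tree: B1–B2, B1–B3, B2–B4
Every bag has size at most 5, so the width is 5 − 1 = 4 and tw(G) ≤ 4. On the other hand G contains the 5-clique {1, 3, 4, 6, 8}. A clique must lie in a single bag of any decomposition, so no decomposition can have width below 4. Therefore the treewidth is 4.

4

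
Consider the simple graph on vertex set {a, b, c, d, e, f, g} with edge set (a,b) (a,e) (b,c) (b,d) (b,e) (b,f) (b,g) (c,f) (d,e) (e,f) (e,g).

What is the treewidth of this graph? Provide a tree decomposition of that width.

Treewidth 2.
One such decomposition:
Bags: B1 = {b, e, f}  B2 = {b, d, e}  B3 = {a, b, e}  B4 = {b, c, f}  B5 = {b, e, g}
Tree: B1–B2, B1–B3, B1–B4, B3–B5

Each bag holds 3 vertices, so the decomposition has width 2, which upper-bounds the treewidth. Conversely, {b, d, e} is a clique of size 3, and the vertices of any clique must share a bag in every tree decomposition; so some bag has ≥ 3 vertices and tw(G) ≥ 2. Combining the bounds, tw(G) = 2.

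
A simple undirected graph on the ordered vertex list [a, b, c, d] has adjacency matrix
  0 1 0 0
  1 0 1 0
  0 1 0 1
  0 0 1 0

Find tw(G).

1

A width-1 tree decomposition is:
Bags: B1 = {b, c}  B2 = {c, d}  B3 = {a, b}
Tree: B1–B2, B1–B3
The largest bag has 2 vertices, giving width 1; this decomposition certifies tw(G) ≤ 1. Any graph with an edge has treewidth ≥ 1, and G has the edge b–c. Therefore the treewidth is 1.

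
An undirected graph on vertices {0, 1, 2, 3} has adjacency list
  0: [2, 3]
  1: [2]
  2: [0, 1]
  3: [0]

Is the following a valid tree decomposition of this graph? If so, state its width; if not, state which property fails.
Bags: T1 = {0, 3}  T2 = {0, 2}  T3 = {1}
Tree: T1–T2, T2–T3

No — edge (2,1) lies in no bag.

A tree decomposition must satisfy three properties: every vertex lies in some bag; for every edge, both endpoints lie together in some bag; and for every vertex, the bags containing it form a connected subtree. Here edge (2,1) lies in no bag, so the decomposition is invalid.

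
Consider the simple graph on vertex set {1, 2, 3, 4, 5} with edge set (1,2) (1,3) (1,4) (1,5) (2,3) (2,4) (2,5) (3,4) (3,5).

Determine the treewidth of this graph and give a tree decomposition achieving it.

Every bag has size at most 4, so the width is 4 − 1 = 3 and tw(G) ≤ 3. For the lower bound, the 4 vertices {1, 2, 3, 4} are pairwise adjacent, and any tree decomposition puts a clique entirely inside one bag — forcing width ≥ 3. Hence tw(G) = 3 exactly.

Treewidth 3.
One optimal decomposition is:
Bags: B1 = {1, 2, 3, 4}  B2 = {1, 2, 3, 5}
Tree: B1–B2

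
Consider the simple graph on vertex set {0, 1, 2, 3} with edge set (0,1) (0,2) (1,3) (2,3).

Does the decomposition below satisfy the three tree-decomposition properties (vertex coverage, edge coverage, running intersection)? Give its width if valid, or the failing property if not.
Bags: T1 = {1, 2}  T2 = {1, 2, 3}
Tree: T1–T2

No — vertex 0 appears in no bag.

A tree decomposition must satisfy three properties: every vertex lies in some bag; for every edge, both endpoints lie together in some bag; and for every vertex, the bags containing it form a connected subtree. Here vertex 0 appears in no bag, so the decomposition is invalid.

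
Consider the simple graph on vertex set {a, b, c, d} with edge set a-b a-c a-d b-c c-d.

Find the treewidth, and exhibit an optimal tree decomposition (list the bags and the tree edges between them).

Every bag has size at most 3, so the width is 3 − 1 = 2 and tw(G) ≤ 2. On the other hand G contains the 3-clique {a, c, d}. A clique must lie in a single bag of any decomposition, so no decomposition can have width below 2. Hence tw(G) = 2 exactly.

Treewidth 2.
Bags: B1 = {a, c, d}  B2 = {a, b, c}
Tree: B1–B2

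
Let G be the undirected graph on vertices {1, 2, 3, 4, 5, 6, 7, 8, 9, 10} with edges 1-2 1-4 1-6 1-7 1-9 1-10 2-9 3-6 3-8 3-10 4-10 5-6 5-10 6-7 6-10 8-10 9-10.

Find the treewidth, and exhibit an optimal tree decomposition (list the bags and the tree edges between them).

The largest bag has 3 vertices, giving width 2; this decomposition certifies tw(G) ≤ 2. On the other hand G contains the 3-clique {1, 2, 9}. A clique must lie in a single bag of any decomposition, so no decomposition can have width below 2. Hence tw(G) = 2 exactly.

Treewidth 2.
Bags: B1 = {3, 6, 10}  B2 = {1, 6, 10}  B3 = {3, 8, 10}  B4 = {1, 6, 7}  B5 = {1, 9, 10}  B6 = {5, 6, 10}  B7 = {1, 2, 9}  B8 = {1, 4, 10}
Tree: B1–B2, B1–B3, B2–B4, B2–B5, B1–B6, B5–B7, B2–B8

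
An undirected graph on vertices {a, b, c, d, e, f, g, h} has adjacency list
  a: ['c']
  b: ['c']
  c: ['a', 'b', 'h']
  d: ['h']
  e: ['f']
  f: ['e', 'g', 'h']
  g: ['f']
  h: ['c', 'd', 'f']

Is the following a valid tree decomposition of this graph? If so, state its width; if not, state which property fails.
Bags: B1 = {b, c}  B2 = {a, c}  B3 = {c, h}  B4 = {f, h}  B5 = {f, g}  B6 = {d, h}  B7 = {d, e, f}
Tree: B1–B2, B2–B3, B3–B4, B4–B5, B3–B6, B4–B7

A tree decomposition must satisfy three properties: every vertex lies in some bag; for every edge, both endpoints lie together in some bag; and for every vertex, the bags containing it form a connected subtree. Here bags containing vertex d are not connected in the tree, so the decomposition is invalid.

No — bags containing vertex d are not connected in the tree.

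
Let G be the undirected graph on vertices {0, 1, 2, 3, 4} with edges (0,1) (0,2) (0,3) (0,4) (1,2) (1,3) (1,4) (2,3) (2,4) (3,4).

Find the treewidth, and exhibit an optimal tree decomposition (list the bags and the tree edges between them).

A single bag containing all 5 vertices is trivially a valid decomposition of width 4. Conversely, {0, 1, 2, 3, 4} is a clique of size 5, and the vertices of any clique must share a bag in every tree decomposition; so some bag has ≥ 5 vertices and tw(G) ≥ 4. Hence tw(G) = 4 exactly.

Treewidth 4.
Bags: B1 = {0, 1, 2, 3, 4}
Tree: (single bag)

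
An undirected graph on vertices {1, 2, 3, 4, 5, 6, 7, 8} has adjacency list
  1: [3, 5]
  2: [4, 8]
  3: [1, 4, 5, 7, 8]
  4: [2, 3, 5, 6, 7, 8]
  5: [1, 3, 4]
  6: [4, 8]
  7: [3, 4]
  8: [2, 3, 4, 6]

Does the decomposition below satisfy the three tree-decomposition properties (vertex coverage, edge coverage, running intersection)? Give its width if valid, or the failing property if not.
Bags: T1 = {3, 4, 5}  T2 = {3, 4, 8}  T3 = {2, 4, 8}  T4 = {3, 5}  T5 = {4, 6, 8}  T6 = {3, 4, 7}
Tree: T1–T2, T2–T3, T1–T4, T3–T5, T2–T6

A tree decomposition must satisfy three properties: every vertex lies in some bag; for every edge, both endpoints lie together in some bag; and for every vertex, the bags containing it form a connected subtree. Here vertex 1 appears in no bag, so the decomposition is invalid.

No — vertex 1 appears in no bag.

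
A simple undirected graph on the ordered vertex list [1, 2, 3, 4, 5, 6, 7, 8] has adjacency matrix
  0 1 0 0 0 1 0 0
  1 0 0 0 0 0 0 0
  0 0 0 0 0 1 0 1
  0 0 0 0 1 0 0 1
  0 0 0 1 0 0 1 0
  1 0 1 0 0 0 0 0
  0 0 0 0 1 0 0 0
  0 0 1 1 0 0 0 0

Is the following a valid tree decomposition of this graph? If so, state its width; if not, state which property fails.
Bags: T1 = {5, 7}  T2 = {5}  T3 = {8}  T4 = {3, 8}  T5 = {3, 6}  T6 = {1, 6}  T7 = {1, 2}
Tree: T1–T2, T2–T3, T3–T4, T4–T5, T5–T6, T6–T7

No — vertex 4 appears in no bag.

A tree decomposition must satisfy three properties: every vertex lies in some bag; for every edge, both endpoints lie together in some bag; and for every vertex, the bags containing it form a connected subtree. Here vertex 4 appears in no bag, so the decomposition is invalid.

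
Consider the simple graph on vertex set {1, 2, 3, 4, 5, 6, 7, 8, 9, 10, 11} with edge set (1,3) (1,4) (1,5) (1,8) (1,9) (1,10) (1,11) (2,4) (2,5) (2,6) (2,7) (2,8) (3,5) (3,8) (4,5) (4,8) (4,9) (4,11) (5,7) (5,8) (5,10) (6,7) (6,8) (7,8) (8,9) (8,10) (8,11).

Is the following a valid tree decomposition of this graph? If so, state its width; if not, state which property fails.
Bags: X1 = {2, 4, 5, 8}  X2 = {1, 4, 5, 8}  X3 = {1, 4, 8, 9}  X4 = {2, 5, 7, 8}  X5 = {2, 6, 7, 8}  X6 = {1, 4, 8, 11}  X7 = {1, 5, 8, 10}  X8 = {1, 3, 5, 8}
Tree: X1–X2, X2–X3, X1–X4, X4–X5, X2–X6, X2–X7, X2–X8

Checking the three conditions: (i) the bags cover all of {1, 2, 3, 4, 5, 6, 7, 8, 9, 10, 11}; (ii) for each edge, some bag contains both endpoints; (iii) the bags containing any fixed vertex form a subtree. All hold, so the decomposition is valid with width 4 − 1 = 3.

Yes; width 3.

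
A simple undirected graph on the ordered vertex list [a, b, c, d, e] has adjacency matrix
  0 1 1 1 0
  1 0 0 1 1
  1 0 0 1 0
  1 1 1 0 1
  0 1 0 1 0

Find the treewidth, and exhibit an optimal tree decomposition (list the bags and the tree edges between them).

Treewidth 2.
Bags: B1 = {a, b, d}  B2 = {b, d, e}  B3 = {a, c, d}
Tree: B1–B2, B1–B3

The largest bag has 3 vertices, giving width 2; this decomposition certifies tw(G) ≤ 2. Conversely, {b, d, e} is a clique of size 3, and the vertices of any clique must share a bag in every tree decomposition; so some bag has ≥ 3 vertices and tw(G) ≥ 2. Therefore the treewidth is 2.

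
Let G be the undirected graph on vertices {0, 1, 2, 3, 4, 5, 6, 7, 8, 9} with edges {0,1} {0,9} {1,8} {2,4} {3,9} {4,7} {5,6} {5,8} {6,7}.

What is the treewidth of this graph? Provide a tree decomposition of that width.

Treewidth 1.
One such decomposition:
Bags: B1 = {2, 4}  B2 = {4, 7}  B3 = {6, 7}  B4 = {5, 6}  B5 = {5, 8}  B6 = {1, 8}  B7 = {0, 1}  B8 = {0, 9}  B9 = {3, 9}
Tree: B1–B2, B2–B3, B3–B4, B4–B5, B5–B6, B6–B7, B7–B8, B8–B9

Every bag has size at most 2, so the width is 2 − 1 = 1 and tw(G) ≤ 1. Since G has at least one edge (e.g. 2–4), it is not an edgeless graph, so tw(G) ≥ 1. Hence tw(G) = 1 exactly.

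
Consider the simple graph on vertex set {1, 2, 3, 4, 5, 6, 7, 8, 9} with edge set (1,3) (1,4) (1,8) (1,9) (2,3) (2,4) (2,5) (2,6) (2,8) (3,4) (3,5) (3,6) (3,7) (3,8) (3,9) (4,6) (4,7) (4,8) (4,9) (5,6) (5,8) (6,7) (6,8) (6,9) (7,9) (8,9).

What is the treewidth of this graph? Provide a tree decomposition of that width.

Each bag holds 5 vertices, so the decomposition has width 4, which upper-bounds the treewidth. On the other hand G contains the 5-clique {1, 3, 4, 8, 9}. A clique must lie in a single bag of any decomposition, so no decomposition can have width below 4. Therefore the treewidth is 4.

Treewidth 4.
One optimal decomposition is:
Bags: B1 = {2, 3, 4, 6, 8}  B2 = {2, 3, 5, 6, 8}  B3 = {3, 4, 6, 8, 9}  B4 = {1, 3, 4, 8, 9}  B5 = {3, 4, 6, 7, 9}
Tree: B1–B2, B1–B3, B3–B4, B3–B5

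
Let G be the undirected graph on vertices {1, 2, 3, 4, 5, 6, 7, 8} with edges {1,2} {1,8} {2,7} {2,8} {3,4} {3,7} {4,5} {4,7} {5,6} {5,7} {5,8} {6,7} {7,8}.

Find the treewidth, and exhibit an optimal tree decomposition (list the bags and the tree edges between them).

Each bag holds 3 vertices, so the decomposition has width 2, which upper-bounds the treewidth. For the lower bound, the 3 vertices {1, 2, 8} are pairwise adjacent, and any tree decomposition puts a clique entirely inside one bag — forcing width ≥ 2. Combining the bounds, tw(G) = 2.

Treewidth 2.
One such decomposition:
Bags: B1 = {5, 6, 7}  B2 = {5, 7, 8}  B3 = {2, 7, 8}  B4 = {4, 5, 7}  B5 = {3, 4, 7}  B6 = {1, 2, 8}
Tree: B1–B2, B2–B3, B1–B4, B4–B5, B3–B6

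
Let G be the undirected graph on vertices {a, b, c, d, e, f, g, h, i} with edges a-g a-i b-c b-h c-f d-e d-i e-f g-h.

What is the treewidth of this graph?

A width-2 tree decomposition is:
Bags: B1 = {b, c, h}  B2 = {c, f, h}  B3 = {e, f, h}  B4 = {d, e, h}  B5 = {d, h, i}  B6 = {a, h, i}  B7 = {a, g, h}
Tree: B1–B2, B2–B3, B3–B4, B4–B5, B5–B6, B6–B7
Each bag holds 3 vertices, so the decomposition has width 2, which upper-bounds the treewidth. Since h–b–c–f–e–d–i–a–g–h is a cycle in G, G is not acyclic. Forests are exactly the graphs of treewidth ≤ 1, so tw(G) ≥ 2. Therefore the treewidth is 2.

2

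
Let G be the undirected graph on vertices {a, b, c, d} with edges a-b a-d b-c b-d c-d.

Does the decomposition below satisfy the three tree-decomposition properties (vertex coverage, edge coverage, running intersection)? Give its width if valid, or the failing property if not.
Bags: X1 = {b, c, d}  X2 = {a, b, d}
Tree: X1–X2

Yes; width 2.

Every vertex of G appears in some bag (union = {a, b, c, d}); every edge is covered by a bag; and for each vertex v the set of bags containing v is connected in the bag tree. The decomposition is therefore valid. The largest bag has 3 vertices, so the width is 2.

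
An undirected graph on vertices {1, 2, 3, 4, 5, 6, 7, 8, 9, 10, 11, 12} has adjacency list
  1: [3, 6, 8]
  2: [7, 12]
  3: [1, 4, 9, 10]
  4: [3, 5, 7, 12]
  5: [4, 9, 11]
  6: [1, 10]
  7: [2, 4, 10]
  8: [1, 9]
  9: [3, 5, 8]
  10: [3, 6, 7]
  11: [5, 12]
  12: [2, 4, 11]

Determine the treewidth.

A width-3 tree decomposition is:
Bags: B1 = {1, 6, 8, 9}  B2 = {1, 3, 6, 9}  B3 = {3, 6, 9, 10}  B4 = {3, 5, 9, 10}  B5 = {3, 4, 5, 10}  B6 = {4, 5, 7, 10}  B7 = {4, 5, 7, 11}  B8 = {4, 7, 11, 12}  B9 = {2, 7, 11, 12}
Tree: B1–B2, B2–B3, B3–B4, B4–B5, B5–B6, B6–B7, B7–B8, B8–B9
The largest bag has 4 vertices, giving width 3; this decomposition certifies tw(G) ≤ 3. For the lower bound: the 4 vertex sets {1,6,8}, {9}, {3}, {4,5,7,10} are disjoint, each induces a connected subgraph, and every pair is joined by at least one edge of G. Contracting each set to a single vertex therefore yields K_{4} as a minor, and since treewidth is minor-monotone, tw(G) ≥ tw(K_{4}) = 3. Hence tw(G) = 3 exactly.

3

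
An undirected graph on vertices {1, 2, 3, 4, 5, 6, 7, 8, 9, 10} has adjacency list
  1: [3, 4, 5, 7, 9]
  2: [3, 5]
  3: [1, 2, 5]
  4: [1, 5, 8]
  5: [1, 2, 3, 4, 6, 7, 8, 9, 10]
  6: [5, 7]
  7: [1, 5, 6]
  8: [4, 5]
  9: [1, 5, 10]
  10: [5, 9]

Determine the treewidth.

A width-2 tree decomposition is:
Bags: B1 = {1, 5, 7}  B2 = {5, 6, 7}  B3 = {1, 3, 5}  B4 = {1, 5, 9}  B5 = {1, 4, 5}  B6 = {4, 5, 8}  B7 = {5, 9, 10}  B8 = {2, 3, 5}
Tree: B1–B2, B1–B3, B1–B4, B1–B5, B5–B6, B4–B7, B3–B8
Every bag has size at most 3, so the width is 3 − 1 = 2 and tw(G) ≤ 2. Conversely, {1, 5, 9} is a clique of size 3, and the vertices of any clique must share a bag in every tree decomposition; so some bag has ≥ 3 vertices and tw(G) ≥ 2. Hence tw(G) = 2 exactly.

2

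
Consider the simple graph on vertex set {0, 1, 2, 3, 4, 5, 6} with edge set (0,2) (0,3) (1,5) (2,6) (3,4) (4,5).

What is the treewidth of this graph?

1

A width-1 tree decomposition is:
Bags: B1 = {2, 6}  B2 = {0, 2}  B3 = {0, 3}  B4 = {3, 4}  B5 = {4, 5}  B6 = {1, 5}
Tree: B1–B2, B2–B3, B3–B4, B4–B5, B5–B6
Every bag has size at most 2, so the width is 2 − 1 = 1 and tw(G) ≤ 1. G has an edge, so its treewidth is at least 1. The upper and lower bounds meet at 1, so that is the treewidth.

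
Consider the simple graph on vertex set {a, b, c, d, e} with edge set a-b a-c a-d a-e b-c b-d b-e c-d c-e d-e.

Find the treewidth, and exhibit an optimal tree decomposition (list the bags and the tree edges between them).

A single bag containing all 5 vertices is trivially a valid decomposition of width 4. For the lower bound, the 5 vertices {a, b, c, d, e} are pairwise adjacent, and any tree decomposition puts a clique entirely inside one bag — forcing width ≥ 4. Therefore the treewidth is 4.

Treewidth 4.
Bags: B1 = {a, b, c, d, e}
Tree: (single bag)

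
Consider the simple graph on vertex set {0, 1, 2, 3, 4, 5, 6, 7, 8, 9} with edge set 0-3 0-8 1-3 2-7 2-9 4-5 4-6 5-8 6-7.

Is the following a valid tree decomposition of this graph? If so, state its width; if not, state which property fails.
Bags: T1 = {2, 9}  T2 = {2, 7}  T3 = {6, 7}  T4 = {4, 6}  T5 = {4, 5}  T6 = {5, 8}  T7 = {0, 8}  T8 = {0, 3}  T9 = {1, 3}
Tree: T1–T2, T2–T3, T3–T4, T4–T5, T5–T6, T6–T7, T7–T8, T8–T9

Every vertex of G appears in some bag (union = {0, 1, 2, 3, 4, 5, 6, 7, 8, 9}); every edge is covered by a bag; and for each vertex v the set of bags containing v is connected in the bag tree. The decomposition is therefore valid. The largest bag has 2 vertices, so the width is 1.

Yes; width 1.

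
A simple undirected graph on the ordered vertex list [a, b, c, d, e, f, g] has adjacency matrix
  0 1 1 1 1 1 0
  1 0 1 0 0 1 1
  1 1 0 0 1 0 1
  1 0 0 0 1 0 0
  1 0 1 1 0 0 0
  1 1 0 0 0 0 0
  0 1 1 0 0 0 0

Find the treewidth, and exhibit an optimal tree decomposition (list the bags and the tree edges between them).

Treewidth 2.
Bags: B1 = {a, c, e}  B2 = {a, b, c}  B3 = {a, d, e}  B4 = {b, c, g}  B5 = {a, b, f}
Tree: B1–B2, B1–B3, B2–B4, B2–B5

The largest bag has 3 vertices, giving width 2; this decomposition certifies tw(G) ≤ 2. For the lower bound, the 3 vertices {b, c, g} are pairwise adjacent, and any tree decomposition puts a clique entirely inside one bag — forcing width ≥ 2. Therefore the treewidth is 2.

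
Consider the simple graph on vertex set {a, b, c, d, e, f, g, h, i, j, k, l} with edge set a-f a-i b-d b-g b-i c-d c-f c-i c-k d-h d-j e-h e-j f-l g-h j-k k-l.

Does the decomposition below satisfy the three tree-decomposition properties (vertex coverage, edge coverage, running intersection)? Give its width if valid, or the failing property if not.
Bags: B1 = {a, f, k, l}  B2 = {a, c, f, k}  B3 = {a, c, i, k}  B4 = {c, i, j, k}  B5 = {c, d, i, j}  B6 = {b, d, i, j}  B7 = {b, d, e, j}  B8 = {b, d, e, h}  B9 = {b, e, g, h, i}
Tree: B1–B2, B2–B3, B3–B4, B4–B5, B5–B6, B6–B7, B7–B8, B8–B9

A tree decomposition must satisfy three properties: every vertex lies in some bag; for every edge, both endpoints lie together in some bag; and for every vertex, the bags containing it form a connected subtree. Here bags containing vertex i are not connected in the tree, so the decomposition is invalid.

No — bags containing vertex i are not connected in the tree.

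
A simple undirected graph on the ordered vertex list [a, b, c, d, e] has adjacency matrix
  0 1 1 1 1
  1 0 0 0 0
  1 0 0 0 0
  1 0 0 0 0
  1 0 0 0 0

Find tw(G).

A width-1 tree decomposition is:
Bags: B1 = {a, d}  B2 = {a, c}  B3 = {a, e}  B4 = {a, b}
Tree: B1–B2, B2–B3, B1–B4
Every bag has size at most 2, so the width is 2 − 1 = 1 and tw(G) ≤ 1. G has an edge, so its treewidth is at least 1. Therefore the treewidth is 1.

1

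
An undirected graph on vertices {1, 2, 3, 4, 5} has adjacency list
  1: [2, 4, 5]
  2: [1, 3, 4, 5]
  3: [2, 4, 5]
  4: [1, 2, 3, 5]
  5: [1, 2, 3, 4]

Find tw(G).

A width-3 tree decomposition is:
Bags: B1 = {1, 2, 4, 5}  B2 = {2, 3, 4, 5}
Tree: B1–B2
Every bag has size at most 4, so the width is 4 − 1 = 3 and tw(G) ≤ 3. Conversely, {1, 2, 4, 5} is a clique of size 4, and the vertices of any clique must share a bag in every tree decomposition; so some bag has ≥ 4 vertices and tw(G) ≥ 3. The upper and lower bounds meet at 3, so that is the treewidth.

3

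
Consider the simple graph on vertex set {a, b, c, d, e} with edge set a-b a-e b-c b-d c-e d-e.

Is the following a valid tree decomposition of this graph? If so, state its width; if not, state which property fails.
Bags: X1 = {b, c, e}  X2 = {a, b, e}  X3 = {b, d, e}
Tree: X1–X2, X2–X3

Yes; width 2.

Every vertex of G appears in some bag (union = {a, b, c, d, e}); every edge is covered by a bag; and for each vertex v the set of bags containing v is connected in the bag tree. The decomposition is therefore valid. The largest bag has 3 vertices, so the width is 2.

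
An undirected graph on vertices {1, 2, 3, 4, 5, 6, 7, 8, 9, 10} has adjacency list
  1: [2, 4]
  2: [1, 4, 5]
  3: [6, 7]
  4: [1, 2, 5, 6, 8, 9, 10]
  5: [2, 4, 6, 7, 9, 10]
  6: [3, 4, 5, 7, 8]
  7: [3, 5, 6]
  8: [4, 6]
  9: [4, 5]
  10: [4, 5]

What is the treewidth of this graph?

2

A width-2 tree decomposition is:
Bags: B1 = {4, 6, 8}  B2 = {4, 5, 6}  B3 = {2, 4, 5}  B4 = {1, 2, 4}  B5 = {5, 6, 7}  B6 = {3, 6, 7}  B7 = {4, 5, 9}  B8 = {4, 5, 10}
Tree: B1–B2, B2–B3, B3–B4, B2–B5, B5–B6, B3–B7, B2–B8
Every bag has size at most 3, so the width is 3 − 1 = 2 and tw(G) ≤ 2. On the other hand G contains the 3-clique {3, 6, 7}. A clique must lie in a single bag of any decomposition, so no decomposition can have width below 2. Combining the bounds, tw(G) = 2.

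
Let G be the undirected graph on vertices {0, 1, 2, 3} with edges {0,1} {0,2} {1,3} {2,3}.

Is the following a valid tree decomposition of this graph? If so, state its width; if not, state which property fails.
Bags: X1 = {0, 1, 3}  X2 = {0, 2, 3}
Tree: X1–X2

Yes; width 2.

Every vertex of G appears in some bag (union = {0, 1, 2, 3}); every edge is covered by a bag; and for each vertex v the set of bags containing v is connected in the bag tree. The decomposition is therefore valid. The largest bag has 3 vertices, so the width is 2.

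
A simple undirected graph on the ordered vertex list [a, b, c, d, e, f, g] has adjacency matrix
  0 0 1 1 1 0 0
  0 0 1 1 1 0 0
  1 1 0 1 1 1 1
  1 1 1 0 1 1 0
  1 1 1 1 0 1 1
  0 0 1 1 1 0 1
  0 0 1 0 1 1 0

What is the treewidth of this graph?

3

A width-3 tree decomposition is:
Bags: B1 = {c, d, e, f}  B2 = {b, c, d, e}  B3 = {a, c, d, e}  B4 = {c, e, f, g}
Tree: B1–B2, B2–B3, B1–B4
Every bag has size at most 4, so the width is 4 − 1 = 3 and tw(G) ≤ 3. Conversely, {c, d, e, f} is a clique of size 4, and the vertices of any clique must share a bag in every tree decomposition; so some bag has ≥ 4 vertices and tw(G) ≥ 3. Hence tw(G) = 3 exactly.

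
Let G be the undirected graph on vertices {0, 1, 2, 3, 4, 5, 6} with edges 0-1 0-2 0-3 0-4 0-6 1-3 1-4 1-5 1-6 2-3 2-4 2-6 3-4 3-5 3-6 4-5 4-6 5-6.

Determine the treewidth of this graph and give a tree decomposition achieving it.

Treewidth 4.
One such decomposition:
Bags: B1 = {0, 1, 3, 4, 6}  B2 = {0, 2, 3, 4, 6}  B3 = {1, 3, 4, 5, 6}
Tree: B1–B2, B1–B3

The largest bag has 5 vertices, giving width 4; this decomposition certifies tw(G) ≤ 4. On the other hand G contains the 5-clique {0, 1, 3, 4, 6}. A clique must lie in a single bag of any decomposition, so no decomposition can have width below 4. Hence tw(G) = 4 exactly.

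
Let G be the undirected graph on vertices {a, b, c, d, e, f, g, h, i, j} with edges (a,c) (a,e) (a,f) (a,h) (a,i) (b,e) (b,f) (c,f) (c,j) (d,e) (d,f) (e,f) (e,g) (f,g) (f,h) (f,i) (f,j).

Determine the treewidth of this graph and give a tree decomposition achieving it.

Each bag holds 3 vertices, so the decomposition has width 2, which upper-bounds the treewidth. Conversely, {d, e, f} is a clique of size 3, and the vertices of any clique must share a bag in every tree decomposition; so some bag has ≥ 3 vertices and tw(G) ≥ 2. Combining the bounds, tw(G) = 2.

Treewidth 2.
One such decomposition:
Bags: B1 = {a, f, h}  B2 = {a, c, f}  B3 = {a, e, f}  B4 = {d, e, f}  B5 = {e, f, g}  B6 = {c, f, j}  B7 = {a, f, i}  B8 = {b, e, f}
Tree: B1–B2, B1–B3, B3–B4, B4–B5, B2–B6, B1–B7, B5–B8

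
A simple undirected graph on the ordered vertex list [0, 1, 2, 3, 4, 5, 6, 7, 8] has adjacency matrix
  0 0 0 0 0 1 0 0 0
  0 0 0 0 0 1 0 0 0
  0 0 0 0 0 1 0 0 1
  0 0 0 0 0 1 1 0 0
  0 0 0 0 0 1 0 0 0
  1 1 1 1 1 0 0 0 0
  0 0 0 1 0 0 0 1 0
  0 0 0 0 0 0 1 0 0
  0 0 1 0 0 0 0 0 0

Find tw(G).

1

A width-1 tree decomposition is:
Bags: B1 = {3, 5}  B2 = {1, 5}  B3 = {3, 6}  B4 = {2, 5}  B5 = {0, 5}  B6 = {4, 5}  B7 = {6, 7}  B8 = {2, 8}
Tree: B1–B2, B1–B3, B1–B4, B4–B5, B4–B6, B3–B7, B4–B8
Every bag has size at most 2, so the width is 2 − 1 = 1 and tw(G) ≤ 1. G has an edge, so its treewidth is at least 1. Hence tw(G) = 1 exactly.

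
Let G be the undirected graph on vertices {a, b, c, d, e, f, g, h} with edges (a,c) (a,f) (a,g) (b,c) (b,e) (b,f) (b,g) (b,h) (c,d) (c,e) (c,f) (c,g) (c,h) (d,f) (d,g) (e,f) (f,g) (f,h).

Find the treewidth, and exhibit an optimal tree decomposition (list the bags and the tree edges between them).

The largest bag has 4 vertices, giving width 3; this decomposition certifies tw(G) ≤ 3. For the lower bound, the 4 vertices {c, d, f, g} are pairwise adjacent, and any tree decomposition puts a clique entirely inside one bag — forcing width ≥ 3. Combining the bounds, tw(G) = 3.

Treewidth 3.
One optimal decomposition is:
Bags: B1 = {b, c, f, g}  B2 = {a, c, f, g}  B3 = {b, c, f, h}  B4 = {c, d, f, g}  B5 = {b, c, e, f}
Tree: B1–B2, B1–B3, B1–B4, B3–B5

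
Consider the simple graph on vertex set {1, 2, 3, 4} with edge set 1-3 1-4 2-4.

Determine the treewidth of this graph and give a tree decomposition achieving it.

The largest bag has 2 vertices, giving width 1; this decomposition certifies tw(G) ≤ 1. G has an edge, so its treewidth is at least 1. Hence tw(G) = 1 exactly.

Treewidth 1.
One optimal decomposition is:
Bags: B1 = {1, 3}  B2 = {1, 4}  B3 = {2, 4}
Tree: B1–B2, B2–B3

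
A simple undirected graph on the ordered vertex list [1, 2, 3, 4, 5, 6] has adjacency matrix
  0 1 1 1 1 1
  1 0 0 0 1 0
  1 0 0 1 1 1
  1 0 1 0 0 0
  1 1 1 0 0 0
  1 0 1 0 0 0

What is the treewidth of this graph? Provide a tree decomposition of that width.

Each bag holds 3 vertices, so the decomposition has width 2, which upper-bounds the treewidth. On the other hand G contains the 3-clique {1, 2, 5}. A clique must lie in a single bag of any decomposition, so no decomposition can have width below 2. The upper and lower bounds meet at 2, so that is the treewidth.

Treewidth 2.
One such decomposition:
Bags: B1 = {1, 3, 6}  B2 = {1, 3, 5}  B3 = {1, 2, 5}  B4 = {1, 3, 4}
Tree: B1–B2, B2–B3, B1–B4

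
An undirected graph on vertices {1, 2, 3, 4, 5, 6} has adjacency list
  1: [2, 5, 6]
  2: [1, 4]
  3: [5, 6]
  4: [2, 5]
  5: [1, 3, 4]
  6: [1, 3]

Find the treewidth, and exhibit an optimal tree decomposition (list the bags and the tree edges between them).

Treewidth 2.
Bags: B1 = {1, 3, 6}  B2 = {1, 3, 5}  B3 = {1, 2, 5}  B4 = {2, 4, 5}
Tree: B1–B2, B2–B3, B3–B4

Each bag holds 3 vertices, so the decomposition has width 2, which upper-bounds the treewidth. Since 6–3–5–1–6 is a cycle in G, G is not acyclic. Forests are exactly the graphs of treewidth ≤ 1, so tw(G) ≥ 2. Hence tw(G) = 2 exactly.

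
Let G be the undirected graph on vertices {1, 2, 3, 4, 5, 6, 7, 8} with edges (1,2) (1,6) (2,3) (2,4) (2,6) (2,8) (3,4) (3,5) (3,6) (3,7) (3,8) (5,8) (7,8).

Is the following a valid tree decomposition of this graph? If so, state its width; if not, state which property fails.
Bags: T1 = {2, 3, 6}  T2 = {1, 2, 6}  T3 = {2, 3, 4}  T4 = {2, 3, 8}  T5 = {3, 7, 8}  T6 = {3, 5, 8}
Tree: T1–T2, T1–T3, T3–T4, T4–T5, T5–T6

Yes; width 2.

Every vertex of G appears in some bag (union = {1, 2, 3, 4, 5, 6, 7, 8}); every edge is covered by a bag; and for each vertex v the set of bags containing v is connected in the bag tree. The decomposition is therefore valid. The largest bag has 3 vertices, so the width is 2.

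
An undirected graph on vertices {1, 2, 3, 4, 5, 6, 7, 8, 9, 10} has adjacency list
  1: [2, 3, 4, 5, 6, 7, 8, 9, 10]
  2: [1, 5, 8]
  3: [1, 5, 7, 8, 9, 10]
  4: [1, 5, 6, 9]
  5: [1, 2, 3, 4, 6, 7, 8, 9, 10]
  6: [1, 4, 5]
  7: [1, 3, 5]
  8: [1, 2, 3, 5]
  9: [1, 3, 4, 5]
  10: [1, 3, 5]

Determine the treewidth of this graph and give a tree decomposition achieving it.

The largest bag has 4 vertices, giving width 3; this decomposition certifies tw(G) ≤ 3. For the lower bound, the 4 vertices {1, 2, 5, 8} are pairwise adjacent, and any tree decomposition puts a clique entirely inside one bag — forcing width ≥ 3. The upper and lower bounds meet at 3, so that is the treewidth.

Treewidth 3.
Bags: B1 = {1, 3, 5, 7}  B2 = {1, 3, 5, 10}  B3 = {1, 3, 5, 9}  B4 = {1, 3, 5, 8}  B5 = {1, 4, 5, 9}  B6 = {1, 2, 5, 8}  B7 = {1, 4, 5, 6}
Tree: B1–B2, B1–B3, B1–B4, B3–B5, B4–B6, B5–B7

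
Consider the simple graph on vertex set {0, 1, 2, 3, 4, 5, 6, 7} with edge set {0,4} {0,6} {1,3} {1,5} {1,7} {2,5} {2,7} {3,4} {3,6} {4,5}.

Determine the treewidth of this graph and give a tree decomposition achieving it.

Treewidth 2.
Bags: B1 = {2, 5, 7}  B2 = {1, 5, 7}  B3 = {1, 4, 5}  B4 = {1, 3, 4}  B5 = {0, 3, 4}  B6 = {0, 3, 6}
Tree: B1–B2, B2–B3, B3–B4, B4–B5, B5–B6

Every bag has size at most 3, so the width is 3 − 1 = 2 and tw(G) ≤ 2. Since 2–7–1–5–2 is a cycle in G, G is not acyclic. Forests are exactly the graphs of treewidth ≤ 1, so tw(G) ≥ 2. Combining the bounds, tw(G) = 2.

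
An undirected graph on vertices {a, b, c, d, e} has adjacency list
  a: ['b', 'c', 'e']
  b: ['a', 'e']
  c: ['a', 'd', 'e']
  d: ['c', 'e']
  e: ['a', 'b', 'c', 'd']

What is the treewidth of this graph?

2

A width-2 tree decomposition is:
Bags: B1 = {a, c, e}  B2 = {c, d, e}  B3 = {a, b, e}
Tree: B1–B2, B1–B3
Every bag has size at most 3, so the width is 3 − 1 = 2 and tw(G) ≤ 2. For the lower bound, the 3 vertices {c, d, e} are pairwise adjacent, and any tree decomposition puts a clique entirely inside one bag — forcing width ≥ 2. Therefore the treewidth is 2.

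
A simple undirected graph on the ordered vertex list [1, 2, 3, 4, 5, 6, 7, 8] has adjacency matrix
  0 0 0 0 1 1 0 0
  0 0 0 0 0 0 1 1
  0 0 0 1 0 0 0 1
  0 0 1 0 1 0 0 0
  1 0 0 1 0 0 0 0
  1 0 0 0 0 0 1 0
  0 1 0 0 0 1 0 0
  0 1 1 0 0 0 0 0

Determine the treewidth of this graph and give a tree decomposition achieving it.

Treewidth 2.
One optimal decomposition is:
Bags: B1 = {2, 3, 8}  B2 = {2, 3, 4}  B3 = {2, 4, 5}  B4 = {1, 2, 5}  B5 = {1, 2, 6}  B6 = {2, 6, 7}
Tree: B1–B2, B2–B3, B3–B4, B4–B5, B5–B6

Every bag has size at most 3, so the width is 3 − 1 = 2 and tw(G) ≤ 2. The edges 2–8–3–4–5–1–6–7–2 form a cycle, so G is not a tree and its treewidth is at least 2. Hence tw(G) = 2 exactly.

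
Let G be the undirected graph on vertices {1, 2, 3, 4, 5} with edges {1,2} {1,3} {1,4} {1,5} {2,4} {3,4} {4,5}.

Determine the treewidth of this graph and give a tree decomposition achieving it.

Treewidth 2.
One such decomposition:
Bags: B1 = {1, 2, 4}  B2 = {1, 3, 4}  B3 = {1, 4, 5}
Tree: B1–B2, B1–B3

The largest bag has 3 vertices, giving width 2; this decomposition certifies tw(G) ≤ 2. Conversely, {1, 2, 4} is a clique of size 3, and the vertices of any clique must share a bag in every tree decomposition; so some bag has ≥ 3 vertices and tw(G) ≥ 2. Combining the bounds, tw(G) = 2.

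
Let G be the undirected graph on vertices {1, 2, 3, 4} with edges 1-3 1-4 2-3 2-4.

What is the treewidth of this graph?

2

A width-2 tree decomposition is:
Bags: B1 = {1, 3, 4}  B2 = {2, 3, 4}
Tree: B1–B2
Every bag has size at most 3, so the width is 3 − 1 = 2 and tw(G) ≤ 2. For the lower bound, G contains the cycle 4–1–3–2–4, so G is not a forest; only forests have treewidth ≤ 1, hence tw(G) ≥ 2. Combining the bounds, tw(G) = 2.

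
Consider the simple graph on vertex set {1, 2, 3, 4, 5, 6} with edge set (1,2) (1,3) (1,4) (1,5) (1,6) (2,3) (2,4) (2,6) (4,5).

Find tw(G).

2

A width-2 tree decomposition is:
Bags: B1 = {1, 2, 4}  B2 = {1, 2, 6}  B3 = {1, 4, 5}  B4 = {1, 2, 3}
Tree: B1–B2, B1–B3, B2–B4
Every bag has size at most 3, so the width is 3 − 1 = 2 and tw(G) ≤ 2. On the other hand G contains the 3-clique {1, 2, 3}. A clique must lie in a single bag of any decomposition, so no decomposition can have width below 2. Combining the bounds, tw(G) = 2.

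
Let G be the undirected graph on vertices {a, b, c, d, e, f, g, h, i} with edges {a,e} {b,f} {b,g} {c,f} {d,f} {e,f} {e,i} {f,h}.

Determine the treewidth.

1

A width-1 tree decomposition is:
Bags: B1 = {d, f}  B2 = {e, f}  B3 = {c, f}  B4 = {a, e}  B5 = {b, f}  B6 = {f, h}  B7 = {b, g}  B8 = {e, i}
Tree: B1–B2, B2–B3, B2–B4, B1–B5, B5–B6, B5–B7, B4–B8
The largest bag has 2 vertices, giving width 1; this decomposition certifies tw(G) ≤ 1. Any graph with an edge has treewidth ≥ 1, and G has the edge f–d. Hence tw(G) = 1 exactly.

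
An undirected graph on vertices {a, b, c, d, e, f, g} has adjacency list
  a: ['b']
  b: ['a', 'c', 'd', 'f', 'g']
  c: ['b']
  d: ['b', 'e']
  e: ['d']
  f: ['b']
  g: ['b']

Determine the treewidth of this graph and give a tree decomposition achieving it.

Treewidth 1.
Bags: B1 = {b, d}  B2 = {d, e}  B3 = {b, f}  B4 = {b, c}  B5 = {b, g}  B6 = {a, b}
Tree: B1–B2, B1–B3, B3–B4, B3–B5, B3–B6

The largest bag has 2 vertices, giving width 1; this decomposition certifies tw(G) ≤ 1. Since G has at least one edge (e.g. d–b), it is not an edgeless graph, so tw(G) ≥ 1. Combining the bounds, tw(G) = 1.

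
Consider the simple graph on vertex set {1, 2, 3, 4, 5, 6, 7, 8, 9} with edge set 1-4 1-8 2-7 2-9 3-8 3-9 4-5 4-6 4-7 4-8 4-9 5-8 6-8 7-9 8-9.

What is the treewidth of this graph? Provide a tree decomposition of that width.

Treewidth 2.
Bags: B1 = {4, 8, 9}  B2 = {4, 6, 8}  B3 = {1, 4, 8}  B4 = {4, 7, 9}  B5 = {2, 7, 9}  B6 = {4, 5, 8}  B7 = {3, 8, 9}
Tree: B1–B2, B2–B3, B1–B4, B4–B5, B3–B6, B1–B7

The largest bag has 3 vertices, giving width 2; this decomposition certifies tw(G) ≤ 2. On the other hand G contains the 3-clique {2, 7, 9}. A clique must lie in a single bag of any decomposition, so no decomposition can have width below 2. The upper and lower bounds meet at 2, so that is the treewidth.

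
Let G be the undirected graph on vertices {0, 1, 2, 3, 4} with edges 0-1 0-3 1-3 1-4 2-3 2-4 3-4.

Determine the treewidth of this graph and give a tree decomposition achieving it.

Each bag holds 3 vertices, so the decomposition has width 2, which upper-bounds the treewidth. For the lower bound, the 3 vertices {0, 1, 3} are pairwise adjacent, and any tree decomposition puts a clique entirely inside one bag — forcing width ≥ 2. The upper and lower bounds meet at 2, so that is the treewidth.

Treewidth 2.
One such decomposition:
Bags: B1 = {0, 1, 3}  B2 = {1, 3, 4}  B3 = {2, 3, 4}
Tree: B1–B2, B2–B3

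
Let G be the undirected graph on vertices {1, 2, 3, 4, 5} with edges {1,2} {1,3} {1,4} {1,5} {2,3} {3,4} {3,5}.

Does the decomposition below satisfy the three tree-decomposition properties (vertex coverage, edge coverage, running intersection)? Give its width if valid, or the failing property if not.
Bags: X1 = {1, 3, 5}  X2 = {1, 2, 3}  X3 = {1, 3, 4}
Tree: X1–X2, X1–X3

Yes; width 2.

Checking the three conditions: (i) the bags cover all of {1, 2, 3, 4, 5}; (ii) for each edge, some bag contains both endpoints; (iii) the bags containing any fixed vertex form a subtree. All hold, so the decomposition is valid with width 3 − 1 = 2.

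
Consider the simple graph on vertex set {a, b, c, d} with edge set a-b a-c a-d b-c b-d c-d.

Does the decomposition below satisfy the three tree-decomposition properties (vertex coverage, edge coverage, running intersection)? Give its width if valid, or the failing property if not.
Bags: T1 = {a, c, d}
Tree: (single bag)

No — vertex b appears in no bag.

A tree decomposition must satisfy three properties: every vertex lies in some bag; for every edge, both endpoints lie together in some bag; and for every vertex, the bags containing it form a connected subtree. Here vertex b appears in no bag, so the decomposition is invalid.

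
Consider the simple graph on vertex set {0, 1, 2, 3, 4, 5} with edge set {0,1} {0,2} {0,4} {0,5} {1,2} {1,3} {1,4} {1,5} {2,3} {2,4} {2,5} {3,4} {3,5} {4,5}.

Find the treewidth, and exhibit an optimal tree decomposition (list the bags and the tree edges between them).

Every bag has size at most 5, so the width is 5 − 1 = 4 and tw(G) ≤ 4. For the lower bound, the 5 vertices {0, 1, 2, 4, 5} are pairwise adjacent, and any tree decomposition puts a clique entirely inside one bag — forcing width ≥ 4. Combining the bounds, tw(G) = 4.

Treewidth 4.
One optimal decomposition is:
Bags: B1 = {1, 2, 3, 4, 5}  B2 = {0, 1, 2, 4, 5}
Tree: B1–B2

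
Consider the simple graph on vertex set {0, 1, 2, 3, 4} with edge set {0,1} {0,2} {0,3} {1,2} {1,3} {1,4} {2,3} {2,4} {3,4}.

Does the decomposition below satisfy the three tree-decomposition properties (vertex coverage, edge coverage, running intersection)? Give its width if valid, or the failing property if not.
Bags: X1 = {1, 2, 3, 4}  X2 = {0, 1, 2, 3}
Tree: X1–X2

Yes; width 3.

Checking the three conditions: (i) the bags cover all of {0, 1, 2, 3, 4}; (ii) for each edge, some bag contains both endpoints; (iii) the bags containing any fixed vertex form a subtree. All hold, so the decomposition is valid with width 4 − 1 = 3.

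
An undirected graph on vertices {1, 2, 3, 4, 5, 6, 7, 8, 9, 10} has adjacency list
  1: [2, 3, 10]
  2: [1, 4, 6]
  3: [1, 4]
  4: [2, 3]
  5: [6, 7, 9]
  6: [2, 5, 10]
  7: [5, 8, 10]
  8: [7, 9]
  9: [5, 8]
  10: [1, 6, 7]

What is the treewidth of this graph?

2

A width-2 tree decomposition is:
Bags: B1 = {7, 8, 9}  B2 = {5, 7, 9}  B3 = {5, 7, 10}  B4 = {5, 6, 10}  B5 = {1, 6, 10}  B6 = {1, 2, 6}  B7 = {1, 2, 3}  B8 = {2, 3, 4}
Tree: B1–B2, B2–B3, B3–B4, B4–B5, B5–B6, B6–B7, B7–B8
Every bag has size at most 3, so the width is 3 − 1 = 2 and tw(G) ≤ 2. For the lower bound, G contains the cycle 8–9–5–7–8, so G is not a forest; only forests have treewidth ≤ 1, hence tw(G) ≥ 2. Hence tw(G) = 2 exactly.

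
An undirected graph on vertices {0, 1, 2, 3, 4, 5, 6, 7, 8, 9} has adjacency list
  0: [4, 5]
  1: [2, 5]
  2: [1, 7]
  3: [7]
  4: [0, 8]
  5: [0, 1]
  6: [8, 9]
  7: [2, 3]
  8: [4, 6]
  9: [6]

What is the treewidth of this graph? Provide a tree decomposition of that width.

Treewidth 1.
Bags: B1 = {3, 7}  B2 = {2, 7}  B3 = {1, 2}  B4 = {1, 5}  B5 = {0, 5}  B6 = {0, 4}  B7 = {4, 8}  B8 = {6, 8}  B9 = {6, 9}
Tree: B1–B2, B2–B3, B3–B4, B4–B5, B5–B6, B6–B7, B7–B8, B8–B9

Every bag has size at most 2, so the width is 2 − 1 = 1 and tw(G) ≤ 1. Any graph with an edge has treewidth ≥ 1, and G has the edge 3–7. Combining the bounds, tw(G) = 1.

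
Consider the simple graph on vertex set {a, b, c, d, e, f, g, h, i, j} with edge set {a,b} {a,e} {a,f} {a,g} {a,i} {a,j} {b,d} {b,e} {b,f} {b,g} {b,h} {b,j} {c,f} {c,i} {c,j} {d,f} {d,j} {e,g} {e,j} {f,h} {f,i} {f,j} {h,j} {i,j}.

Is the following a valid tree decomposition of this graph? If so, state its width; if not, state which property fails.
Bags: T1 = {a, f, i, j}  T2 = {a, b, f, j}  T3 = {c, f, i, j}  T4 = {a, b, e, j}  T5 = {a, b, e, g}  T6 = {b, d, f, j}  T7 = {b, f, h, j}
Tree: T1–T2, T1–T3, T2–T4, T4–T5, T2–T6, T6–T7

Vertex coverage: the bags together contain {a, b, c, d, e, f, g, h, i, j}, the full vertex set. Edge coverage: each edge of G has both endpoints in at least one bag. Running intersection: for every vertex, the bags containing it form a connected subtree. All three properties hold, so this is a valid tree decomposition of width max|bag| − 1 = 3, and hence tw(G) ≤ 3.

Yes; width 3.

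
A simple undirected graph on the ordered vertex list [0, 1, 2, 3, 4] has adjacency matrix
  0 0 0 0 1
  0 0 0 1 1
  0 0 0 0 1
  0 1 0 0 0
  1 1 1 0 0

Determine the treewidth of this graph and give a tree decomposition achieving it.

Treewidth 1.
One such decomposition:
Bags: B1 = {1, 3}  B2 = {1, 4}  B3 = {0, 4}  B4 = {2, 4}
Tree: B1–B2, B2–B3, B2–B4

Each bag holds 2 vertices, so the decomposition has width 1, which upper-bounds the treewidth. Since G has at least one edge (e.g. 3–1), it is not an edgeless graph, so tw(G) ≥ 1. Hence tw(G) = 1 exactly.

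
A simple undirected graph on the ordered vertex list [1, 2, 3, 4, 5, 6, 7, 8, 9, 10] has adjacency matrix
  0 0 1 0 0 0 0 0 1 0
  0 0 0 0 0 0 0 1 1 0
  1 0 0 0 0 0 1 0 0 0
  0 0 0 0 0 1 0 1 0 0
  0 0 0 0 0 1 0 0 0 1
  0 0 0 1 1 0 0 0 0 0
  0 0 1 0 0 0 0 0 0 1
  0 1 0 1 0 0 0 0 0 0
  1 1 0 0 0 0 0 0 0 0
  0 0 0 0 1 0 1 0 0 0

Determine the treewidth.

A width-2 tree decomposition is:
Bags: B1 = {5, 6, 10}  B2 = {4, 6, 10}  B3 = {4, 8, 10}  B4 = {2, 8, 10}  B5 = {2, 9, 10}  B6 = {1, 9, 10}  B7 = {1, 3, 10}  B8 = {3, 7, 10}
Tree: B1–B2, B2–B3, B3–B4, B4–B5, B5–B6, B6–B7, B7–B8
Every bag has size at most 3, so the width is 3 − 1 = 2 and tw(G) ≤ 2. For the lower bound, G contains the cycle 10–5–6–4–8–2–9–1–3–7–10, so G is not a forest; only forests have treewidth ≤ 1, hence tw(G) ≥ 2. The upper and lower bounds meet at 2, so that is the treewidth.

2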